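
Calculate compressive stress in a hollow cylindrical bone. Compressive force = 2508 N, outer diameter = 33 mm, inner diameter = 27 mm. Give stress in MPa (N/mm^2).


A = pi*(r_o^2 - r_i^2)
r_o = 16.5 mm, r_i = 13.5 mm
A = 282.743 mm^2
sigma = F/A = 2508 / 282.743
sigma = 8.87 MPa


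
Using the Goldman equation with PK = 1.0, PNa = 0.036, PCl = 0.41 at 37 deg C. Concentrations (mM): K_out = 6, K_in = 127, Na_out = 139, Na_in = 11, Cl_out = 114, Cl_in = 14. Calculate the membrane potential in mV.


Vm = (RT/F)*ln((PK*Ko + PNa*Nao + PCl*Cli)/(PK*Ki + PNa*Nai + PCl*Clo))
Numer = 16.744, Denom = 174.136
Vm = -62.59 mV


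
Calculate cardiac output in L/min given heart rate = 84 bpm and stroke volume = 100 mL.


CO = HR * SV
CO = 84 * 100 / 1000
CO = 8.4 L/min


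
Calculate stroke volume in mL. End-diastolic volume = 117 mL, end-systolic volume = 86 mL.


SV = EDV - ESV
SV = 117 - 86
SV = 31 mL


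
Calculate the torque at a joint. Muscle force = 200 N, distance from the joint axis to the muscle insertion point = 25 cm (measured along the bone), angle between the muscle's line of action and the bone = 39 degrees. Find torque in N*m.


Torque = F * d * sin(theta)   (moment arm = d*sin(theta))
d = 25 cm = 0.25 m
Torque = 200 * 0.25 * sin(39)
Torque = 31.47 N*m


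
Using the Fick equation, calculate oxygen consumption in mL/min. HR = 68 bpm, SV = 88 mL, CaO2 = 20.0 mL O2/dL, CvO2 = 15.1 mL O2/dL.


CO = HR*SV = 68*88/1000 = 5.984 L/min
a-v O2 diff = 20.0 - 15.1 = 4.9 mL/dL
VO2 = CO * (CaO2-CvO2) * 10 dL/L
VO2 = 5.984 * 4.9 * 10
VO2 = 293.2 mL/min


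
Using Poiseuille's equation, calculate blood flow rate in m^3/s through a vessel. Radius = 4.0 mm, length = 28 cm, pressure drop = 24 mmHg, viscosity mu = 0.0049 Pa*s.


Q = pi*r^4*dP / (8*mu*L)
r = 0.004 m, L = 0.28 m
dP = 24 mmHg = 3199.728 Pa
Q = 2.3445e-04 m^3/s


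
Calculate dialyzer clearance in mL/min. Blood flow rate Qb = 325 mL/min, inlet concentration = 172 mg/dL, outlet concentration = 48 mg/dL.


K = Qb * (Cb_in - Cb_out) / Cb_in
K = 325 * (172 - 48) / 172
K = 234.3 mL/min


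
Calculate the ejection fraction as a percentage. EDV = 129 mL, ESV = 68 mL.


SV = EDV - ESV = 129 - 68 = 61 mL
EF = SV/EDV * 100 = 61/129 * 100
EF = 47.29%


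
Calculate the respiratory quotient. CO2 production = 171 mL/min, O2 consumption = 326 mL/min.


RQ = VCO2 / VO2
RQ = 171 / 326
RQ = 0.5245


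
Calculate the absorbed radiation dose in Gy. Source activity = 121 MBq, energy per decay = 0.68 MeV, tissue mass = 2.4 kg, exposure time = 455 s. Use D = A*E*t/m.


A = 121 MBq = 1.2100e+08 Bq
E = 0.68 MeV = 1.08936e-13 J
D = A*E*t/m = 1.2100e+08*1.08936e-13*455/2.4
D = 0.002499 Gy


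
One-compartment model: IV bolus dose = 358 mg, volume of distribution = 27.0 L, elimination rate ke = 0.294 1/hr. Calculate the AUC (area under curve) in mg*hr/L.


C0 = Dose/Vd = 358/27.0 = 13.2593 mg/L
AUC = C0/ke = 13.2593/0.294
AUC = 45.1 mg*hr/L


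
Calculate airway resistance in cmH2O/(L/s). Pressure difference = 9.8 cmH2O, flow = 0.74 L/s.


R = dP / flow
R = 9.8 / 0.74
R = 13.24 cmH2O/(L/s)


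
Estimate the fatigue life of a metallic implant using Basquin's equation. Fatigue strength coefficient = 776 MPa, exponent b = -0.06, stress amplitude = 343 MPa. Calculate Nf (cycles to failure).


sigma_a = sigma_f' * (2Nf)^b
2Nf = (sigma_a/sigma_f')^(1/b)
2Nf = (343/776)^(1/-0.06)
2Nf = 811820.51
Nf = 4.059e+05


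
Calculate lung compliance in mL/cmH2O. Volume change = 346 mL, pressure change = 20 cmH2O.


C = dV / dP
C = 346 / 20
C = 17.3 mL/cmH2O


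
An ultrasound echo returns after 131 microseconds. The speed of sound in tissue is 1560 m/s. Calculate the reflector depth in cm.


depth = c * t / 2
t = 131 us = 1.3100e-04 s
depth = 1560 * 1.3100e-04 / 2
depth = 0.10218 m = 10.218 cm


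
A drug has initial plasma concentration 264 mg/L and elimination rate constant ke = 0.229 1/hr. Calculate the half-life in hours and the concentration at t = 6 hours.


t_half = ln(2) / ke = 0.693147 / 0.229 = 3.027 hr
C(t) = C0 * exp(-ke*t) = 264 * exp(-0.229*6)
C(6) = 66.82 mg/L


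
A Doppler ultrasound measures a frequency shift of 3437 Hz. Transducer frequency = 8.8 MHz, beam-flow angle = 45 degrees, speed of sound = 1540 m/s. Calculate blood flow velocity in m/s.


v = fd * c / (2 * f0 * cos(theta))
v = 3437 * 1540 / (2 * 8.8000e+06 * cos(45))
v = 0.4253 m/s


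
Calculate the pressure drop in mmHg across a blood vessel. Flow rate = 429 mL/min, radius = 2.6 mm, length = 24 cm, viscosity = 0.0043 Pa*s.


dP = 8*mu*L*Q / (pi*r^4)
Q = 429 mL/min = 7.15e-06 m^3/s
dP = 411.18 Pa = 411.18 / 133.322 mmHg = 3.084 mmHg


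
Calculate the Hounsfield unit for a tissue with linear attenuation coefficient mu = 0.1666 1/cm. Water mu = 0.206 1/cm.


HU = ((mu_tissue - mu_water) / mu_water) * 1000
HU = ((0.1666 - 0.206) / 0.206) * 1000
HU = -191.3


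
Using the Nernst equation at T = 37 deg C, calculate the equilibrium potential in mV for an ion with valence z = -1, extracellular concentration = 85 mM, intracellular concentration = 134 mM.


E = (RT/(zF)) * ln(C_out/C_in)
T = 37 + 273.15 = 310.15 K
E = (8.314 * 310.15 / (-1 * 96485)) * ln(85/134)
E = 12.17 mV


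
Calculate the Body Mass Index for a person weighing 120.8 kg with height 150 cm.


BMI = weight / height^2
height = 150 cm = 1.5 m
BMI = 120.8 / 1.5^2
BMI = 53.69 kg/m^2


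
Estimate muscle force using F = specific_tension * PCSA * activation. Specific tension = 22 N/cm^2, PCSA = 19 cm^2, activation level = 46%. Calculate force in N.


F = sigma * PCSA * activation
F = 22 * 19 * 0.46
F = 192.3 N


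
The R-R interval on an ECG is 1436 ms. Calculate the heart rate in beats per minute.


HR = 60 / RR_interval(s)
RR = 1436 ms = 1.436 s
HR = 60 / 1.436 = 41.78 bpm


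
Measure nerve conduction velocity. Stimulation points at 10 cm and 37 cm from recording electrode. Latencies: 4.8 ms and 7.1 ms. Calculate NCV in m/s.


Distance = (37 - 10) / 100 = 0.27 m
dt = (7.1 - 4.8) / 1000 = 0.0023 s
NCV = dist / dt = 117.4 m/s


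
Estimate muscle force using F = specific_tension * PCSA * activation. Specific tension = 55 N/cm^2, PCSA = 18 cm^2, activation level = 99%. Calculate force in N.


F = sigma * PCSA * activation
F = 55 * 18 * 0.99
F = 980.1 N


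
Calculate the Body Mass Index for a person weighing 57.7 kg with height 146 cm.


BMI = weight / height^2
height = 146 cm = 1.46 m
BMI = 57.7 / 1.46^2
BMI = 27.07 kg/m^2


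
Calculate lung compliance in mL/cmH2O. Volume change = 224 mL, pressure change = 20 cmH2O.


C = dV / dP
C = 224 / 20
C = 11.2 mL/cmH2O


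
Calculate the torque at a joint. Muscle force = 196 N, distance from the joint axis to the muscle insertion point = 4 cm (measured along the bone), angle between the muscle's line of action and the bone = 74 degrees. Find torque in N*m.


Torque = F * d * sin(theta)   (moment arm = d*sin(theta))
d = 4 cm = 0.04 m
Torque = 196 * 0.04 * sin(74)
Torque = 7.536 N*m


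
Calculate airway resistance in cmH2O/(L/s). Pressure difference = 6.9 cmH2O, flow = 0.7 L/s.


R = dP / flow
R = 6.9 / 0.7
R = 9.857 cmH2O/(L/s)


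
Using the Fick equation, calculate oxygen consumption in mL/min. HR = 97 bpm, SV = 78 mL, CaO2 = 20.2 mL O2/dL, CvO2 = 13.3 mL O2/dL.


CO = HR*SV = 97*78/1000 = 7.566 L/min
a-v O2 diff = 20.2 - 13.3 = 6.9 mL/dL
VO2 = CO * (CaO2-CvO2) * 10 dL/L
VO2 = 7.566 * 6.9 * 10
VO2 = 522.1 mL/min


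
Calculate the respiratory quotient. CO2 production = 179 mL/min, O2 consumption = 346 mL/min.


RQ = VCO2 / VO2
RQ = 179 / 346
RQ = 0.5173


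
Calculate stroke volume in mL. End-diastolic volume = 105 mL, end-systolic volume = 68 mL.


SV = EDV - ESV
SV = 105 - 68
SV = 37 mL


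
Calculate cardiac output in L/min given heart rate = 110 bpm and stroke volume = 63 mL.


CO = HR * SV
CO = 110 * 63 / 1000
CO = 6.93 L/min


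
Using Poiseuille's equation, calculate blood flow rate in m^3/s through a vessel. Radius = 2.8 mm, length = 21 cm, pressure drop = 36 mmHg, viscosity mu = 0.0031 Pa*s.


Q = pi*r^4*dP / (8*mu*L)
r = 0.0028 m, L = 0.21 m
dP = 36 mmHg = 4799.592 Pa
Q = 1.7796e-04 m^3/s


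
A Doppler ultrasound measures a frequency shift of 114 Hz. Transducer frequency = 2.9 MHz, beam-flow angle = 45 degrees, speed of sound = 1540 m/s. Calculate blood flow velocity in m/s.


v = fd * c / (2 * f0 * cos(theta))
v = 114 * 1540 / (2 * 2.9000e+06 * cos(45))
v = 0.04281 m/s


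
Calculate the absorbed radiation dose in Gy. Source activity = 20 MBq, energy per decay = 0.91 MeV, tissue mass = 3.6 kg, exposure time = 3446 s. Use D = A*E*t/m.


A = 20 MBq = 2.0000e+07 Bq
E = 0.91 MeV = 1.45782e-13 J
D = A*E*t/m = 2.0000e+07*1.45782e-13*3446/3.6
D = 0.002791 Gy


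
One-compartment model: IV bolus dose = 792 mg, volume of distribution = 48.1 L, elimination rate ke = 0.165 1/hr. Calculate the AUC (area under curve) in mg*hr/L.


C0 = Dose/Vd = 792/48.1 = 16.4657 mg/L
AUC = C0/ke = 16.4657/0.165
AUC = 99.79 mg*hr/L


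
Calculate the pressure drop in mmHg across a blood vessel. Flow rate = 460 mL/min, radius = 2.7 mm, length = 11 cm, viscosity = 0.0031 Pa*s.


dP = 8*mu*L*Q / (pi*r^4)
Q = 460 mL/min = 7.66667e-06 m^3/s
dP = 125.27 Pa = 125.27 / 133.322 mmHg = 0.9396 mmHg


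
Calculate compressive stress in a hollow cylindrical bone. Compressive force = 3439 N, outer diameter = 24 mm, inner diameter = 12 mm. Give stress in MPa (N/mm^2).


A = pi*(r_o^2 - r_i^2)
r_o = 12 mm, r_i = 6 mm
A = 339.292 mm^2
sigma = F/A = 3439 / 339.292
sigma = 10.14 MPa


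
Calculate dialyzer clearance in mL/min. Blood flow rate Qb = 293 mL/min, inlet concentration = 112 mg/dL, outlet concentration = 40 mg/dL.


K = Qb * (Cb_in - Cb_out) / Cb_in
K = 293 * (112 - 40) / 112
K = 188.4 mL/min


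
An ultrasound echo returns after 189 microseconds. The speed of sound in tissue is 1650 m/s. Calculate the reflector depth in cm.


depth = c * t / 2
t = 189 us = 1.8900e-04 s
depth = 1650 * 1.8900e-04 / 2
depth = 0.155925 m = 15.5925 cm


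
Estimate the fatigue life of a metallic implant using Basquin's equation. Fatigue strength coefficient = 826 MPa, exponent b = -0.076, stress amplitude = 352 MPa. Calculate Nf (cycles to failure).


sigma_a = sigma_f' * (2Nf)^b
2Nf = (sigma_a/sigma_f')^(1/b)
2Nf = (352/826)^(1/-0.076)
2Nf = 74847.294
Nf = 3.742e+04


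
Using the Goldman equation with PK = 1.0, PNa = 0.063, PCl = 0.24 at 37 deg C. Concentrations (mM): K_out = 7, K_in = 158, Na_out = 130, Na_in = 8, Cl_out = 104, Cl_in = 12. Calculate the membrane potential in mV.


Vm = (RT/F)*ln((PK*Ko + PNa*Nao + PCl*Cli)/(PK*Ki + PNa*Nai + PCl*Clo))
Numer = 18.07, Denom = 183.464
Vm = -61.94 mV


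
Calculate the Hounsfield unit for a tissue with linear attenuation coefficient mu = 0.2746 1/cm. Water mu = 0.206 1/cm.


HU = ((mu_tissue - mu_water) / mu_water) * 1000
HU = ((0.2746 - 0.206) / 0.206) * 1000
HU = 333


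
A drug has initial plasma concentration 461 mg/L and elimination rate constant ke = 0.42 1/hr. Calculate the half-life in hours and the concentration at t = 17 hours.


t_half = ln(2) / ke = 0.693147 / 0.42 = 1.65 hr
C(t) = C0 * exp(-ke*t) = 461 * exp(-0.42*17)
C(17) = 0.3655 mg/L


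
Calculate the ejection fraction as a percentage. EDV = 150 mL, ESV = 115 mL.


SV = EDV - ESV = 150 - 115 = 35 mL
EF = SV/EDV * 100 = 35/150 * 100
EF = 23.33%


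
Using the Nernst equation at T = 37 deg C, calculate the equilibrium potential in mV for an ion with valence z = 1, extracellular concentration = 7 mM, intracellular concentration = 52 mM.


E = (RT/(zF)) * ln(C_out/C_in)
T = 37 + 273.15 = 310.15 K
E = (8.314 * 310.15 / (1 * 96485)) * ln(7/52)
E = -53.59 mV


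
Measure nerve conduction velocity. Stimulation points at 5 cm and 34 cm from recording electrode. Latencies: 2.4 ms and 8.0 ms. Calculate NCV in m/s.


Distance = (34 - 5) / 100 = 0.29 m
dt = (8.0 - 2.4) / 1000 = 0.0056 s
NCV = dist / dt = 51.79 m/s


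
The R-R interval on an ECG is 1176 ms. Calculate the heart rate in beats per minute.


HR = 60 / RR_interval(s)
RR = 1176 ms = 1.176 s
HR = 60 / 1.176 = 51.02 bpm


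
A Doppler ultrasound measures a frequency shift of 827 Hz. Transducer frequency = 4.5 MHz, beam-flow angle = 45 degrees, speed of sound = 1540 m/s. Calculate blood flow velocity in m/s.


v = fd * c / (2 * f0 * cos(theta))
v = 827 * 1540 / (2 * 4.5000e+06 * cos(45))
v = 0.2001 m/s


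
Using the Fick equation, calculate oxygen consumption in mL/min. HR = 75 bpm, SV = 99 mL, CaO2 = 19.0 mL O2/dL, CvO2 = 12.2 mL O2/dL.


CO = HR*SV = 75*99/1000 = 7.425 L/min
a-v O2 diff = 19.0 - 12.2 = 6.8 mL/dL
VO2 = CO * (CaO2-CvO2) * 10 dL/L
VO2 = 7.425 * 6.8 * 10
VO2 = 504.9 mL/min


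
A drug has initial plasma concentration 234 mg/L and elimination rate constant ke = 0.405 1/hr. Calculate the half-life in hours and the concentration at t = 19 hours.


t_half = ln(2) / ke = 0.693147 / 0.405 = 1.711 hr
C(t) = C0 * exp(-ke*t) = 234 * exp(-0.405*19)
C(19) = 0.1065 mg/L


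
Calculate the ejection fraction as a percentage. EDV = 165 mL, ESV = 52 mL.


SV = EDV - ESV = 165 - 52 = 113 mL
EF = SV/EDV * 100 = 113/165 * 100
EF = 68.48%


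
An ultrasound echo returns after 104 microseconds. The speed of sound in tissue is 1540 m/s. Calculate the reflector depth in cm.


depth = c * t / 2
t = 104 us = 1.0400e-04 s
depth = 1540 * 1.0400e-04 / 2
depth = 0.08008 m = 8.008 cm


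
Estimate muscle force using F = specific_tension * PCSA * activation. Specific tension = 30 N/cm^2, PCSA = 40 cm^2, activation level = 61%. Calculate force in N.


F = sigma * PCSA * activation
F = 30 * 40 * 0.61
F = 732 N


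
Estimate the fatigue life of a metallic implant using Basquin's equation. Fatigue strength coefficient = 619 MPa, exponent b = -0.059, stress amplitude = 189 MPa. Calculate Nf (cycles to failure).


sigma_a = sigma_f' * (2Nf)^b
2Nf = (sigma_a/sigma_f')^(1/b)
2Nf = (189/619)^(1/-0.059)
2Nf = 5.4037131e+08
Nf = 2.7019e+08


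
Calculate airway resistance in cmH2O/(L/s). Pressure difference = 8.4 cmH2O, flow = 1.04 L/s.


R = dP / flow
R = 8.4 / 1.04
R = 8.077 cmH2O/(L/s)


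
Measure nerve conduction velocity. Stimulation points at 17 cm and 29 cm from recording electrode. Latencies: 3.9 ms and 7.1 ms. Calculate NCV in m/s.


Distance = (29 - 17) / 100 = 0.12 m
dt = (7.1 - 3.9) / 1000 = 0.0032 s
NCV = dist / dt = 37.5 m/s


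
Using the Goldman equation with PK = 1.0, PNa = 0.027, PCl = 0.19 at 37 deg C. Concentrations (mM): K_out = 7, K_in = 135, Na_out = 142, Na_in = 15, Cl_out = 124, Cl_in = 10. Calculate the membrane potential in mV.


Vm = (RT/F)*ln((PK*Ko + PNa*Nao + PCl*Cli)/(PK*Ki + PNa*Nai + PCl*Clo))
Numer = 12.734, Denom = 158.965
Vm = -67.47 mV


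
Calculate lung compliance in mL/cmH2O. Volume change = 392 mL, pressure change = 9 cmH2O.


C = dV / dP
C = 392 / 9
C = 43.56 mL/cmH2O


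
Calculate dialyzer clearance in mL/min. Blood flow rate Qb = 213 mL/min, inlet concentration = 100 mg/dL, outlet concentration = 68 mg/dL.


K = Qb * (Cb_in - Cb_out) / Cb_in
K = 213 * (100 - 68) / 100
K = 68.16 mL/min


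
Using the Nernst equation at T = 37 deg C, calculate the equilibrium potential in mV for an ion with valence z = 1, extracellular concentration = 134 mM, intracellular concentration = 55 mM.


E = (RT/(zF)) * ln(C_out/C_in)
T = 37 + 273.15 = 310.15 K
E = (8.314 * 310.15 / (1 * 96485)) * ln(134/55)
E = 23.8 mV


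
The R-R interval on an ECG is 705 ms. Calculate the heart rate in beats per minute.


HR = 60 / RR_interval(s)
RR = 705 ms = 0.705 s
HR = 60 / 0.705 = 85.11 bpm


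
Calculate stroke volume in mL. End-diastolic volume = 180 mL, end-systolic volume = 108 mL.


SV = EDV - ESV
SV = 180 - 108
SV = 72 mL


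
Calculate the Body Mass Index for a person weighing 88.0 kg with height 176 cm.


BMI = weight / height^2
height = 176 cm = 1.76 m
BMI = 88.0 / 1.76^2
BMI = 28.41 kg/m^2


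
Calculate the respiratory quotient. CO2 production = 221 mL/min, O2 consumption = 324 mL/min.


RQ = VCO2 / VO2
RQ = 221 / 324
RQ = 0.6821


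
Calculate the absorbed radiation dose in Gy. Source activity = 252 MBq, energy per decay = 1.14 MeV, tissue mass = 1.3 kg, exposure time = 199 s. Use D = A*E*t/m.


A = 252 MBq = 2.5200e+08 Bq
E = 1.14 MeV = 1.82628e-13 J
D = A*E*t/m = 2.5200e+08*1.82628e-13*199/1.3
D = 0.007045 Gy


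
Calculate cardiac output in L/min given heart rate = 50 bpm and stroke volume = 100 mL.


CO = HR * SV
CO = 50 * 100 / 1000
CO = 5 L/min


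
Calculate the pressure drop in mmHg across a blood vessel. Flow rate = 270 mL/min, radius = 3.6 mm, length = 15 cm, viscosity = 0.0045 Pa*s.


dP = 8*mu*L*Q / (pi*r^4)
Q = 270 mL/min = 4.5e-06 m^3/s
dP = 46.0518 Pa = 46.0518 / 133.322 mmHg = 0.3454 mmHg


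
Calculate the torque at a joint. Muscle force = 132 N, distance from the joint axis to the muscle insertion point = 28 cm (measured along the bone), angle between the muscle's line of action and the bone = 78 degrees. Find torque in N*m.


Torque = F * d * sin(theta)   (moment arm = d*sin(theta))
d = 28 cm = 0.28 m
Torque = 132 * 0.28 * sin(78)
Torque = 36.15 N*m


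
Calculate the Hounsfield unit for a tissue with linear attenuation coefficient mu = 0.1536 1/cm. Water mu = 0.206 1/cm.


HU = ((mu_tissue - mu_water) / mu_water) * 1000
HU = ((0.1536 - 0.206) / 0.206) * 1000
HU = -254.4


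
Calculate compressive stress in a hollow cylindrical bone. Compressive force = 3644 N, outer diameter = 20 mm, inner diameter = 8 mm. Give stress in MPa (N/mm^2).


A = pi*(r_o^2 - r_i^2)
r_o = 10 mm, r_i = 4 mm
A = 263.894 mm^2
sigma = F/A = 3644 / 263.894
sigma = 13.81 MPa


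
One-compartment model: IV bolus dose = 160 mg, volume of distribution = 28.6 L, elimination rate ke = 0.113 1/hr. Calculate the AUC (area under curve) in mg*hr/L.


C0 = Dose/Vd = 160/28.6 = 5.59441 mg/L
AUC = C0/ke = 5.59441/0.113
AUC = 49.51 mg*hr/L


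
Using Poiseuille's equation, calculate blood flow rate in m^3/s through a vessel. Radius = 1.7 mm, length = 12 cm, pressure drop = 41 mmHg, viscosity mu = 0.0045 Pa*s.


Q = pi*r^4*dP / (8*mu*L)
r = 0.0017 m, L = 0.12 m
dP = 41 mmHg = 5466.202 Pa
Q = 3.3201e-05 m^3/s


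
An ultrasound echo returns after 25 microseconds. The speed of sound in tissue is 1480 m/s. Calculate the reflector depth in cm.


depth = c * t / 2
t = 25 us = 2.5000e-05 s
depth = 1480 * 2.5000e-05 / 2
depth = 0.0185 m = 1.85 cm


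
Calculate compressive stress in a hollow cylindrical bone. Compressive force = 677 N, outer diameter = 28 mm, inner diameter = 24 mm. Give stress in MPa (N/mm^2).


A = pi*(r_o^2 - r_i^2)
r_o = 14 mm, r_i = 12 mm
A = 163.363 mm^2
sigma = F/A = 677 / 163.363
sigma = 4.144 MPa


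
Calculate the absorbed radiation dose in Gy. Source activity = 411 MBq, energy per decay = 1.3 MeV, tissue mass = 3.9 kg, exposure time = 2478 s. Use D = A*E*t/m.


A = 411 MBq = 4.1100e+08 Bq
E = 1.3 MeV = 2.0826e-13 J
D = A*E*t/m = 4.1100e+08*2.0826e-13*2478/3.9
D = 0.05439 Gy


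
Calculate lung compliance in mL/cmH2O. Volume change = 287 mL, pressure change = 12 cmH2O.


C = dV / dP
C = 287 / 12
C = 23.92 mL/cmH2O


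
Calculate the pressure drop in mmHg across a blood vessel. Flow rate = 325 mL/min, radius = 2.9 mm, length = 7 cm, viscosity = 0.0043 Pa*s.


dP = 8*mu*L*Q / (pi*r^4)
Q = 325 mL/min = 5.41667e-06 m^3/s
dP = 58.7012 Pa = 58.7012 / 133.322 mmHg = 0.4403 mmHg


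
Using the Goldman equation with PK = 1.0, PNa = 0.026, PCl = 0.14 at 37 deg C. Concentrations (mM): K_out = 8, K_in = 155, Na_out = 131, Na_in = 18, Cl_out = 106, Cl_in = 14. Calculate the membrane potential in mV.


Vm = (RT/F)*ln((PK*Ko + PNa*Nao + PCl*Cli)/(PK*Ki + PNa*Nai + PCl*Clo))
Numer = 13.366, Denom = 170.308
Vm = -68.01 mV


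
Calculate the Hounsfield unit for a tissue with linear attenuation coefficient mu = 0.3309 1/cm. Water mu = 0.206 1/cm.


HU = ((mu_tissue - mu_water) / mu_water) * 1000
HU = ((0.3309 - 0.206) / 0.206) * 1000
HU = 606.3


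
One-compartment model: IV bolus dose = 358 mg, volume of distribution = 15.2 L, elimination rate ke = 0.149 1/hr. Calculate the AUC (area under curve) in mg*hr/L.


C0 = Dose/Vd = 358/15.2 = 23.5526 mg/L
AUC = C0/ke = 23.5526/0.149
AUC = 158.1 mg*hr/L


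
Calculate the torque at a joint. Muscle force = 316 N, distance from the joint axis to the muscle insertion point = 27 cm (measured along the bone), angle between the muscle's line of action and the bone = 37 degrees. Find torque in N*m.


Torque = F * d * sin(theta)   (moment arm = d*sin(theta))
d = 27 cm = 0.27 m
Torque = 316 * 0.27 * sin(37)
Torque = 51.35 N*m


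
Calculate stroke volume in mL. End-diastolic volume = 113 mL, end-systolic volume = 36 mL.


SV = EDV - ESV
SV = 113 - 36
SV = 77 mL


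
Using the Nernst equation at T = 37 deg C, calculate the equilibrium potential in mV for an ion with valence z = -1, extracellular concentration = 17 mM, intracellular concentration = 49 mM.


E = (RT/(zF)) * ln(C_out/C_in)
T = 37 + 273.15 = 310.15 K
E = (8.314 * 310.15 / (-1 * 96485)) * ln(17/49)
E = 28.29 mV


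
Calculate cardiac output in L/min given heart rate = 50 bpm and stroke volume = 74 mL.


CO = HR * SV
CO = 50 * 74 / 1000
CO = 3.7 L/min


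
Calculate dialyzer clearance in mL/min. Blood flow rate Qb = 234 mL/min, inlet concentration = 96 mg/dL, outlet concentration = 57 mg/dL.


K = Qb * (Cb_in - Cb_out) / Cb_in
K = 234 * (96 - 57) / 96
K = 95.06 mL/min


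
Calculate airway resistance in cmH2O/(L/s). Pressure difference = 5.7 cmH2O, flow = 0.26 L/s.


R = dP / flow
R = 5.7 / 0.26
R = 21.92 cmH2O/(L/s)


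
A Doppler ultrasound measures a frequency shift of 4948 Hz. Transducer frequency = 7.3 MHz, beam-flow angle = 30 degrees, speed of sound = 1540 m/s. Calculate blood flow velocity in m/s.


v = fd * c / (2 * f0 * cos(theta))
v = 4948 * 1540 / (2 * 7.3000e+06 * cos(30))
v = 0.6027 m/s


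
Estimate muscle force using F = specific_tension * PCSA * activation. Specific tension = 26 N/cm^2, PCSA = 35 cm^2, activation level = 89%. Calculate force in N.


F = sigma * PCSA * activation
F = 26 * 35 * 0.89
F = 809.9 N


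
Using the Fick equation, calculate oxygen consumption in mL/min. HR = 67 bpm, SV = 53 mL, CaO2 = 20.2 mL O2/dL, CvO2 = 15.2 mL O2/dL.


CO = HR*SV = 67*53/1000 = 3.551 L/min
a-v O2 diff = 20.2 - 15.2 = 5 mL/dL
VO2 = CO * (CaO2-CvO2) * 10 dL/L
VO2 = 3.551 * 5 * 10
VO2 = 177.6 mL/min


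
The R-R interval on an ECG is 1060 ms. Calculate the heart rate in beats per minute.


HR = 60 / RR_interval(s)
RR = 1060 ms = 1.06 s
HR = 60 / 1.06 = 56.6 bpm


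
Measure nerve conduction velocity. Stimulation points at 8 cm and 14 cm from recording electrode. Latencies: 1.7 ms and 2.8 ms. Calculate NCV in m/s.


Distance = (14 - 8) / 100 = 0.06 m
dt = (2.8 - 1.7) / 1000 = 0.0011 s
NCV = dist / dt = 54.55 m/s


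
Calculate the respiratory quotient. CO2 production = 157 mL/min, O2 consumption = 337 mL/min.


RQ = VCO2 / VO2
RQ = 157 / 337
RQ = 0.4659


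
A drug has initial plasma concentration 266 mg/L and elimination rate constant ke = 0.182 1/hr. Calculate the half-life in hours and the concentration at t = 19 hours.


t_half = ln(2) / ke = 0.693147 / 0.182 = 3.808 hr
C(t) = C0 * exp(-ke*t) = 266 * exp(-0.182*19)
C(19) = 8.377 mg/L


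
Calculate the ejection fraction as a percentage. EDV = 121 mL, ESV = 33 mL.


SV = EDV - ESV = 121 - 33 = 88 mL
EF = SV/EDV * 100 = 88/121 * 100
EF = 72.73%


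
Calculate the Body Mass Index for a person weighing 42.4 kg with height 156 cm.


BMI = weight / height^2
height = 156 cm = 1.56 m
BMI = 42.4 / 1.56^2
BMI = 17.42 kg/m^2


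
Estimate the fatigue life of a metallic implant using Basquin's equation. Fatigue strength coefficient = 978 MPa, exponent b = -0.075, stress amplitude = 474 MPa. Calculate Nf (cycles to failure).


sigma_a = sigma_f' * (2Nf)^b
2Nf = (sigma_a/sigma_f')^(1/b)
2Nf = (474/978)^(1/-0.075)
2Nf = 15636.523
Nf = 7818


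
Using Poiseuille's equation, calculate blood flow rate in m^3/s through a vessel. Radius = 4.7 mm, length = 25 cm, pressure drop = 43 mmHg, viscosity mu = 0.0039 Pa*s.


Q = pi*r^4*dP / (8*mu*L)
r = 0.0047 m, L = 0.25 m
dP = 43 mmHg = 5732.846 Pa
Q = 0.001127 m^3/s


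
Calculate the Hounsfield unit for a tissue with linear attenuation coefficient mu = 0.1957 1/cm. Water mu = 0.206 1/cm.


HU = ((mu_tissue - mu_water) / mu_water) * 1000
HU = ((0.1957 - 0.206) / 0.206) * 1000
HU = -50


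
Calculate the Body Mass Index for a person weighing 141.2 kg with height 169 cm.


BMI = weight / height^2
height = 169 cm = 1.69 m
BMI = 141.2 / 1.69^2
BMI = 49.44 kg/m^2


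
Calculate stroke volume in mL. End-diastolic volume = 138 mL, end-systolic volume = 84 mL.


SV = EDV - ESV
SV = 138 - 84
SV = 54 mL


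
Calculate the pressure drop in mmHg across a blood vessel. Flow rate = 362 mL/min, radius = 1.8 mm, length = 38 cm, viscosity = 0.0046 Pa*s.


dP = 8*mu*L*Q / (pi*r^4)
Q = 362 mL/min = 6.03333e-06 m^3/s
dP = 2558.28 Pa = 2558.28 / 133.322 mmHg = 19.19 mmHg


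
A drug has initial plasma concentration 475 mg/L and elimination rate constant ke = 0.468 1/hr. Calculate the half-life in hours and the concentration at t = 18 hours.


t_half = ln(2) / ke = 0.693147 / 0.468 = 1.481 hr
C(t) = C0 * exp(-ke*t) = 475 * exp(-0.468*18)
C(18) = 0.1043 mg/L


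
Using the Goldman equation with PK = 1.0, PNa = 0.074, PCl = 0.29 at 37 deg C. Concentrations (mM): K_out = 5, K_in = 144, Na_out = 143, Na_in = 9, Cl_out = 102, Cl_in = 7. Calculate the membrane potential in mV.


Vm = (RT/F)*ln((PK*Ko + PNa*Nao + PCl*Cli)/(PK*Ki + PNa*Nai + PCl*Clo))
Numer = 17.612, Denom = 174.246
Vm = -61.25 mV


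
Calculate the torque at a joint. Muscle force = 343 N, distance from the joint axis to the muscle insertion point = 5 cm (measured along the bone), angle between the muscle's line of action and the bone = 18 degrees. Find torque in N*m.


Torque = F * d * sin(theta)   (moment arm = d*sin(theta))
d = 5 cm = 0.05 m
Torque = 343 * 0.05 * sin(18)
Torque = 5.3 N*m


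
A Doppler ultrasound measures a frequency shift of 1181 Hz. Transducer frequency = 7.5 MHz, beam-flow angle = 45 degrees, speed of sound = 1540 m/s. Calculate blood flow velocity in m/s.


v = fd * c / (2 * f0 * cos(theta))
v = 1181 * 1540 / (2 * 7.5000e+06 * cos(45))
v = 0.1715 m/s


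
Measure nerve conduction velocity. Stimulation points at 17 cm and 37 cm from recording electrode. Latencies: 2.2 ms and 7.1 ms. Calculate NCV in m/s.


Distance = (37 - 17) / 100 = 0.2 m
dt = (7.1 - 2.2) / 1000 = 0.0049 s
NCV = dist / dt = 40.82 m/s


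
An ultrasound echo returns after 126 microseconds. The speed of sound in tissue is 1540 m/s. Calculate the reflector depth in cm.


depth = c * t / 2
t = 126 us = 1.2600e-04 s
depth = 1540 * 1.2600e-04 / 2
depth = 0.09702 m = 9.702 cm


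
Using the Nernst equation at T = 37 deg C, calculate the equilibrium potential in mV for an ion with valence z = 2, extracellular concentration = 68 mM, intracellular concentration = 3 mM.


E = (RT/(zF)) * ln(C_out/C_in)
T = 37 + 273.15 = 310.15 K
E = (8.314 * 310.15 / (2 * 96485)) * ln(68/3)
E = 41.7 mV


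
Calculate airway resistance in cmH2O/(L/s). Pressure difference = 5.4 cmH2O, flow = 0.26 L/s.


R = dP / flow
R = 5.4 / 0.26
R = 20.77 cmH2O/(L/s)


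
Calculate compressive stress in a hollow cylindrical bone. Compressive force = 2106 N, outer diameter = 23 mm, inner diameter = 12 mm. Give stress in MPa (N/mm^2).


A = pi*(r_o^2 - r_i^2)
r_o = 11.5 mm, r_i = 6 mm
A = 302.378 mm^2
sigma = F/A = 2106 / 302.378
sigma = 6.965 MPa


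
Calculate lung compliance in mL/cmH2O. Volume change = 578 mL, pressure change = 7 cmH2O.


C = dV / dP
C = 578 / 7
C = 82.57 mL/cmH2O


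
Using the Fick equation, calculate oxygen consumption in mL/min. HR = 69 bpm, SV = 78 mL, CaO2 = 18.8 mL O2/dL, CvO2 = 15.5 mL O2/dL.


CO = HR*SV = 69*78/1000 = 5.382 L/min
a-v O2 diff = 18.8 - 15.5 = 3.3 mL/dL
VO2 = CO * (CaO2-CvO2) * 10 dL/L
VO2 = 5.382 * 3.3 * 10
VO2 = 177.6 mL/min


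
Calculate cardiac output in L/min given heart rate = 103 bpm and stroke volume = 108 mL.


CO = HR * SV
CO = 103 * 108 / 1000
CO = 11.12 L/min


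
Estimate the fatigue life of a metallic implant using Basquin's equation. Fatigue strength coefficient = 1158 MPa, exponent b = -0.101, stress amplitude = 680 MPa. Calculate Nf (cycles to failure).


sigma_a = sigma_f' * (2Nf)^b
2Nf = (sigma_a/sigma_f')^(1/b)
2Nf = (680/1158)^(1/-0.101)
2Nf = 194.58323
Nf = 97.29


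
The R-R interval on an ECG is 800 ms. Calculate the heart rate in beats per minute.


HR = 60 / RR_interval(s)
RR = 800 ms = 0.8 s
HR = 60 / 0.8 = 75 bpm


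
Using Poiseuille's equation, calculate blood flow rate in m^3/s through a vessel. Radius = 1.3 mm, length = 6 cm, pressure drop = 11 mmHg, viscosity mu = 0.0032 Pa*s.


Q = pi*r^4*dP / (8*mu*L)
r = 0.0013 m, L = 0.06 m
dP = 11 mmHg = 1466.542 Pa
Q = 8.5670e-06 m^3/s


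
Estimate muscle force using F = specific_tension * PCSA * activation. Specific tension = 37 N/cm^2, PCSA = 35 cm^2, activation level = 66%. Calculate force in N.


F = sigma * PCSA * activation
F = 37 * 35 * 0.66
F = 854.7 N


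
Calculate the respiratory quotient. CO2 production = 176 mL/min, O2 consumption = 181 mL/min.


RQ = VCO2 / VO2
RQ = 176 / 181
RQ = 0.9724


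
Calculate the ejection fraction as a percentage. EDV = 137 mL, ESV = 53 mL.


SV = EDV - ESV = 137 - 53 = 84 mL
EF = SV/EDV * 100 = 84/137 * 100
EF = 61.31%


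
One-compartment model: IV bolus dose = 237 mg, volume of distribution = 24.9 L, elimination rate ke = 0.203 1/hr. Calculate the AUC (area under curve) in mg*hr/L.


C0 = Dose/Vd = 237/24.9 = 9.51807 mg/L
AUC = C0/ke = 9.51807/0.203
AUC = 46.89 mg*hr/L


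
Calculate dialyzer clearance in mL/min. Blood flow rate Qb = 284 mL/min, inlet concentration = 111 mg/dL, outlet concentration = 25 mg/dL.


K = Qb * (Cb_in - Cb_out) / Cb_in
K = 284 * (111 - 25) / 111
K = 220 mL/min


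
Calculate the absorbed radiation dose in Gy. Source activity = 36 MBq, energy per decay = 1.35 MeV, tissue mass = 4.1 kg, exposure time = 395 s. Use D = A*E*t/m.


A = 36 MBq = 3.6000e+07 Bq
E = 1.35 MeV = 2.1627e-13 J
D = A*E*t/m = 3.6000e+07*2.1627e-13*395/4.1
D = 7.5009e-04 Gy


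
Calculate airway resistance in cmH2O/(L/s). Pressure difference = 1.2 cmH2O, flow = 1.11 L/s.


R = dP / flow
R = 1.2 / 1.11
R = 1.081 cmH2O/(L/s)


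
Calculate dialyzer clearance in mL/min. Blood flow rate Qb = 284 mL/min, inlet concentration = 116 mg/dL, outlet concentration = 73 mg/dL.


K = Qb * (Cb_in - Cb_out) / Cb_in
K = 284 * (116 - 73) / 116
K = 105.3 mL/min


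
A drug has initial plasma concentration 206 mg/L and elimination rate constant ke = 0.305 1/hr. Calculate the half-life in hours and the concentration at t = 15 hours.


t_half = ln(2) / ke = 0.693147 / 0.305 = 2.273 hr
C(t) = C0 * exp(-ke*t) = 206 * exp(-0.305*15)
C(15) = 2.123 mg/L


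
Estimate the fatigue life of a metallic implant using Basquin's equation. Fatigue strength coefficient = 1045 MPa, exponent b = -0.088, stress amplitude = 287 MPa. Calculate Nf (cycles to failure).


sigma_a = sigma_f' * (2Nf)^b
2Nf = (sigma_a/sigma_f')^(1/b)
2Nf = (287/1045)^(1/-0.088)
2Nf = 2385962.2
Nf = 1.1930e+06


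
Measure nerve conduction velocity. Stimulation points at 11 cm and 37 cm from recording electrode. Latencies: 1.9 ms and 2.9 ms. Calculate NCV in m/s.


Distance = (37 - 11) / 100 = 0.26 m
dt = (2.9 - 1.9) / 1000 = 0.001 s
NCV = dist / dt = 260 m/s


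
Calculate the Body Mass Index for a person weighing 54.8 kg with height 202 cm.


BMI = weight / height^2
height = 202 cm = 2.02 m
BMI = 54.8 / 2.02^2
BMI = 13.43 kg/m^2


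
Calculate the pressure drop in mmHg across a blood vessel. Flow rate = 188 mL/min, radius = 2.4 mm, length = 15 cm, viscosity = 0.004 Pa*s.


dP = 8*mu*L*Q / (pi*r^4)
Q = 188 mL/min = 3.13333e-06 m^3/s
dP = 144.295 Pa = 144.295 / 133.322 mmHg = 1.082 mmHg


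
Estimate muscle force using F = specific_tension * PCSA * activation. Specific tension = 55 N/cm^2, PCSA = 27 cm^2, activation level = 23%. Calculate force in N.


F = sigma * PCSA * activation
F = 55 * 27 * 0.23
F = 341.6 N


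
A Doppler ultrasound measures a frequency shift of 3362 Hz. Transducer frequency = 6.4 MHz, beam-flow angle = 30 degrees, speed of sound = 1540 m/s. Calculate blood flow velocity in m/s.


v = fd * c / (2 * f0 * cos(theta))
v = 3362 * 1540 / (2 * 6.4000e+06 * cos(30))
v = 0.4671 m/s


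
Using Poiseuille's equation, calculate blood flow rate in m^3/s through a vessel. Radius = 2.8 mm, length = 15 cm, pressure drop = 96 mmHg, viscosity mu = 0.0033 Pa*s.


Q = pi*r^4*dP / (8*mu*L)
r = 0.0028 m, L = 0.15 m
dP = 96 mmHg = 12798.912 Pa
Q = 6.2411e-04 m^3/s


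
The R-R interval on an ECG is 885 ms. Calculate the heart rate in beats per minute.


HR = 60 / RR_interval(s)
RR = 885 ms = 0.885 s
HR = 60 / 0.885 = 67.8 bpm


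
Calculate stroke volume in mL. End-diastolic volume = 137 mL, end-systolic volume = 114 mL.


SV = EDV - ESV
SV = 137 - 114
SV = 23 mL


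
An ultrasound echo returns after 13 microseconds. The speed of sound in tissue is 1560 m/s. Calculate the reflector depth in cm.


depth = c * t / 2
t = 13 us = 1.3000e-05 s
depth = 1560 * 1.3000e-05 / 2
depth = 0.01014 m = 1.014 cm


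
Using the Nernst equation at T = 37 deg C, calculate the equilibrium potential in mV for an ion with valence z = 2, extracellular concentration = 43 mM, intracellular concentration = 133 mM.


E = (RT/(zF)) * ln(C_out/C_in)
T = 37 + 273.15 = 310.15 K
E = (8.314 * 310.15 / (2 * 96485)) * ln(43/133)
E = -15.09 mV


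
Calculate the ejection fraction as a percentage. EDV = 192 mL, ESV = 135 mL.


SV = EDV - ESV = 192 - 135 = 57 mL
EF = SV/EDV * 100 = 57/192 * 100
EF = 29.69%


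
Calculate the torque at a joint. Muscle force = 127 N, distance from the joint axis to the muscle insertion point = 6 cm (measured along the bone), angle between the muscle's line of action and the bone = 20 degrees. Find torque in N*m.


Torque = F * d * sin(theta)   (moment arm = d*sin(theta))
d = 6 cm = 0.06 m
Torque = 127 * 0.06 * sin(20)
Torque = 2.606 N*m


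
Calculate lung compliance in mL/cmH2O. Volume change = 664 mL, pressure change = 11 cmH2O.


C = dV / dP
C = 664 / 11
C = 60.36 mL/cmH2O


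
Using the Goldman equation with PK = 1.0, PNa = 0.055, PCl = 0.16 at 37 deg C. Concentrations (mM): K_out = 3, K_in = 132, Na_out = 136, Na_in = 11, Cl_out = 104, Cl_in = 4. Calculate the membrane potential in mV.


Vm = (RT/F)*ln((PK*Ko + PNa*Nao + PCl*Cli)/(PK*Ki + PNa*Nai + PCl*Clo))
Numer = 11.12, Denom = 149.245
Vm = -69.4 mV


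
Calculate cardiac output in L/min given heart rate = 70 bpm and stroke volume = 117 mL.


CO = HR * SV
CO = 70 * 117 / 1000
CO = 8.19 L/min


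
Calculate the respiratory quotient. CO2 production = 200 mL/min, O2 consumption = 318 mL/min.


RQ = VCO2 / VO2
RQ = 200 / 318
RQ = 0.6289


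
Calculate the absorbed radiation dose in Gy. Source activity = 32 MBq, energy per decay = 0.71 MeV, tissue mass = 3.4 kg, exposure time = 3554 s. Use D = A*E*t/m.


A = 32 MBq = 3.2000e+07 Bq
E = 0.71 MeV = 1.13742e-13 J
D = A*E*t/m = 3.2000e+07*1.13742e-13*3554/3.4
D = 0.003805 Gy


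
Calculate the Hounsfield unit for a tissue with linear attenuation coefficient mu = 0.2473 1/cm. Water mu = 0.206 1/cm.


HU = ((mu_tissue - mu_water) / mu_water) * 1000
HU = ((0.2473 - 0.206) / 0.206) * 1000
HU = 200.5


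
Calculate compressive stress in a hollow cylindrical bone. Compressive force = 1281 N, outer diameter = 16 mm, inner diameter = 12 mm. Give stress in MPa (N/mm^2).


A = pi*(r_o^2 - r_i^2)
r_o = 8 mm, r_i = 6 mm
A = 87.9646 mm^2
sigma = F/A = 1281 / 87.9646
sigma = 14.56 MPa


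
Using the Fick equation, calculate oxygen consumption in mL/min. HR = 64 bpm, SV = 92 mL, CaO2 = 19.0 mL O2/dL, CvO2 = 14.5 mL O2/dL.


CO = HR*SV = 64*92/1000 = 5.888 L/min
a-v O2 diff = 19.0 - 14.5 = 4.5 mL/dL
VO2 = CO * (CaO2-CvO2) * 10 dL/L
VO2 = 5.888 * 4.5 * 10
VO2 = 265 mL/min


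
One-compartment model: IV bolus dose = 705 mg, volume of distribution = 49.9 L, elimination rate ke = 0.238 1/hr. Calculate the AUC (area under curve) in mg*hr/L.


C0 = Dose/Vd = 705/49.9 = 14.1283 mg/L
AUC = C0/ke = 14.1283/0.238
AUC = 59.36 mg*hr/L


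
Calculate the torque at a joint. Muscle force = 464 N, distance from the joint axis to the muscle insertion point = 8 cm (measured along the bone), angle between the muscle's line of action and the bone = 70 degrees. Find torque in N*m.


Torque = F * d * sin(theta)   (moment arm = d*sin(theta))
d = 8 cm = 0.08 m
Torque = 464 * 0.08 * sin(70)
Torque = 34.88 N*m


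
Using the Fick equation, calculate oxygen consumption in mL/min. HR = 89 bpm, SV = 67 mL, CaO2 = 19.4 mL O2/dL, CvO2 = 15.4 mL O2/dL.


CO = HR*SV = 89*67/1000 = 5.963 L/min
a-v O2 diff = 19.4 - 15.4 = 4 mL/dL
VO2 = CO * (CaO2-CvO2) * 10 dL/L
VO2 = 5.963 * 4 * 10
VO2 = 238.5 mL/min


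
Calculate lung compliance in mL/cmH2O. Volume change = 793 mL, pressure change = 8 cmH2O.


C = dV / dP
C = 793 / 8
C = 99.12 mL/cmH2O


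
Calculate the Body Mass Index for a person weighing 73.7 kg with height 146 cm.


BMI = weight / height^2
height = 146 cm = 1.46 m
BMI = 73.7 / 1.46^2
BMI = 34.57 kg/m^2


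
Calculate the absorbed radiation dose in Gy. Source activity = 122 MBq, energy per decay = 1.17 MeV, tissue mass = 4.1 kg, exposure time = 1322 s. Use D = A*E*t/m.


A = 122 MBq = 1.2200e+08 Bq
E = 1.17 MeV = 1.87434e-13 J
D = A*E*t/m = 1.2200e+08*1.87434e-13*1322/4.1
D = 0.007373 Gy


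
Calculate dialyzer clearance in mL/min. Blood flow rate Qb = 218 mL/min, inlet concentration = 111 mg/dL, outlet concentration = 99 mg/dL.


K = Qb * (Cb_in - Cb_out) / Cb_in
K = 218 * (111 - 99) / 111
K = 23.57 mL/min


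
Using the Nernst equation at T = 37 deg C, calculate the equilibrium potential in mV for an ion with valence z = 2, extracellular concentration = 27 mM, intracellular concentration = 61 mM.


E = (RT/(zF)) * ln(C_out/C_in)
T = 37 + 273.15 = 310.15 K
E = (8.314 * 310.15 / (2 * 96485)) * ln(27/61)
E = -10.89 mV


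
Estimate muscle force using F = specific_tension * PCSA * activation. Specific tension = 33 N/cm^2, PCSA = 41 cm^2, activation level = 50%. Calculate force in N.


F = sigma * PCSA * activation
F = 33 * 41 * 0.5
F = 676.5 N


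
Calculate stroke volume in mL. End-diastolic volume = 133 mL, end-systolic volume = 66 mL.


SV = EDV - ESV
SV = 133 - 66
SV = 67 mL


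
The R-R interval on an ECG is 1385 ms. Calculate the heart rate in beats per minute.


HR = 60 / RR_interval(s)
RR = 1385 ms = 1.385 s
HR = 60 / 1.385 = 43.32 bpm


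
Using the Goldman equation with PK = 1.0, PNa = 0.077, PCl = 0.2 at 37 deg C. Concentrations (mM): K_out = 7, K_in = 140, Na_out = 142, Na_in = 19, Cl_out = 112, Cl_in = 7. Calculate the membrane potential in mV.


Vm = (RT/F)*ln((PK*Ko + PNa*Nao + PCl*Cli)/(PK*Ki + PNa*Nai + PCl*Clo))
Numer = 19.334, Denom = 163.863
Vm = -57.12 mV


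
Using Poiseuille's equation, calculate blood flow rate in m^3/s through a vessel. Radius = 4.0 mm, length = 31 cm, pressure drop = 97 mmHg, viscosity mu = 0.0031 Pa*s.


Q = pi*r^4*dP / (8*mu*L)
r = 0.004 m, L = 0.31 m
dP = 97 mmHg = 12932.234 Pa
Q = 0.001353 m^3/s


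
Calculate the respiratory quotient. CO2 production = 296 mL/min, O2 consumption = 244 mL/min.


RQ = VCO2 / VO2
RQ = 296 / 244
RQ = 1.213
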